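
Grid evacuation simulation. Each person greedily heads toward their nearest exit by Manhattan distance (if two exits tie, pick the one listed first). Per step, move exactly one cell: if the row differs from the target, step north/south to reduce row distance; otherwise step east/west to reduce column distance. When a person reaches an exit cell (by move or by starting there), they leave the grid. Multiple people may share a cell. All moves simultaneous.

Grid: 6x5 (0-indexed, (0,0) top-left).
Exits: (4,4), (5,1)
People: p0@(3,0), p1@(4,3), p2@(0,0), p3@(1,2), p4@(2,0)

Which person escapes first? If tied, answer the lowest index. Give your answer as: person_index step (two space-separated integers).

Answer: 1 1

Derivation:
Step 1: p0:(3,0)->(4,0) | p1:(4,3)->(4,4)->EXIT | p2:(0,0)->(1,0) | p3:(1,2)->(2,2) | p4:(2,0)->(3,0)
Step 2: p0:(4,0)->(5,0) | p1:escaped | p2:(1,0)->(2,0) | p3:(2,2)->(3,2) | p4:(3,0)->(4,0)
Step 3: p0:(5,0)->(5,1)->EXIT | p1:escaped | p2:(2,0)->(3,0) | p3:(3,2)->(4,2) | p4:(4,0)->(5,0)
Step 4: p0:escaped | p1:escaped | p2:(3,0)->(4,0) | p3:(4,2)->(4,3) | p4:(5,0)->(5,1)->EXIT
Step 5: p0:escaped | p1:escaped | p2:(4,0)->(5,0) | p3:(4,3)->(4,4)->EXIT | p4:escaped
Step 6: p0:escaped | p1:escaped | p2:(5,0)->(5,1)->EXIT | p3:escaped | p4:escaped
Exit steps: [3, 1, 6, 5, 4]
First to escape: p1 at step 1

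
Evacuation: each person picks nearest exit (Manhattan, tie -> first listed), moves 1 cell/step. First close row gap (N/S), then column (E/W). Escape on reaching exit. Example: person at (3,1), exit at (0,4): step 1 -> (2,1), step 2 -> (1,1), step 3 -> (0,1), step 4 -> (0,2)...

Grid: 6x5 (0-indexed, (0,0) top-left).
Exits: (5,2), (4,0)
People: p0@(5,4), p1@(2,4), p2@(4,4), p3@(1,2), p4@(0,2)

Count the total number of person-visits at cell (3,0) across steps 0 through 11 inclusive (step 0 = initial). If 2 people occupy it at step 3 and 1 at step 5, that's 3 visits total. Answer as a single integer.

Answer: 0

Derivation:
Step 0: p0@(5,4) p1@(2,4) p2@(4,4) p3@(1,2) p4@(0,2) -> at (3,0): 0 [-], cum=0
Step 1: p0@(5,3) p1@(3,4) p2@(5,4) p3@(2,2) p4@(1,2) -> at (3,0): 0 [-], cum=0
Step 2: p0@ESC p1@(4,4) p2@(5,3) p3@(3,2) p4@(2,2) -> at (3,0): 0 [-], cum=0
Step 3: p0@ESC p1@(5,4) p2@ESC p3@(4,2) p4@(3,2) -> at (3,0): 0 [-], cum=0
Step 4: p0@ESC p1@(5,3) p2@ESC p3@ESC p4@(4,2) -> at (3,0): 0 [-], cum=0
Step 5: p0@ESC p1@ESC p2@ESC p3@ESC p4@ESC -> at (3,0): 0 [-], cum=0
Total visits = 0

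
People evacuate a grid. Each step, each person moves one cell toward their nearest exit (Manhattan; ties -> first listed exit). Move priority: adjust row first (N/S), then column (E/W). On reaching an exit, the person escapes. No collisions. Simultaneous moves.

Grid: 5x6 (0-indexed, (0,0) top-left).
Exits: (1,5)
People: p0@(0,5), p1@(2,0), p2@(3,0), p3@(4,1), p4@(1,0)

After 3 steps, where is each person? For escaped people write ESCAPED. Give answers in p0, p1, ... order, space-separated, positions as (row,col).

Step 1: p0:(0,5)->(1,5)->EXIT | p1:(2,0)->(1,0) | p2:(3,0)->(2,0) | p3:(4,1)->(3,1) | p4:(1,0)->(1,1)
Step 2: p0:escaped | p1:(1,0)->(1,1) | p2:(2,0)->(1,0) | p3:(3,1)->(2,1) | p4:(1,1)->(1,2)
Step 3: p0:escaped | p1:(1,1)->(1,2) | p2:(1,0)->(1,1) | p3:(2,1)->(1,1) | p4:(1,2)->(1,3)

ESCAPED (1,2) (1,1) (1,1) (1,3)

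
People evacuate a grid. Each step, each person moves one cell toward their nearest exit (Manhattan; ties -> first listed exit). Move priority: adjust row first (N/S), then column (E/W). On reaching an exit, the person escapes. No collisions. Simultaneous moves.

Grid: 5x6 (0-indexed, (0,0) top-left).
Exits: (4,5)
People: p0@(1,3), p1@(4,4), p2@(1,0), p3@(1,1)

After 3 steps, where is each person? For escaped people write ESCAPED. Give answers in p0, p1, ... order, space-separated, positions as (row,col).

Step 1: p0:(1,3)->(2,3) | p1:(4,4)->(4,5)->EXIT | p2:(1,0)->(2,0) | p3:(1,1)->(2,1)
Step 2: p0:(2,3)->(3,3) | p1:escaped | p2:(2,0)->(3,0) | p3:(2,1)->(3,1)
Step 3: p0:(3,3)->(4,3) | p1:escaped | p2:(3,0)->(4,0) | p3:(3,1)->(4,1)

(4,3) ESCAPED (4,0) (4,1)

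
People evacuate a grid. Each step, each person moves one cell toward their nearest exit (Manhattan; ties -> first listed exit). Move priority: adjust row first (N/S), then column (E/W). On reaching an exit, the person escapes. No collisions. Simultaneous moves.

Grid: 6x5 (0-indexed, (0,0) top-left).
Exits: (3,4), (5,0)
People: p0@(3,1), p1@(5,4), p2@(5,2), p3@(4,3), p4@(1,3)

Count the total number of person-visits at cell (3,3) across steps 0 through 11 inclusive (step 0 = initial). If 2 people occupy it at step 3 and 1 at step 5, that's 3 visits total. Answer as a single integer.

Answer: 3

Derivation:
Step 0: p0@(3,1) p1@(5,4) p2@(5,2) p3@(4,3) p4@(1,3) -> at (3,3): 0 [-], cum=0
Step 1: p0@(3,2) p1@(4,4) p2@(5,1) p3@(3,3) p4@(2,3) -> at (3,3): 1 [p3], cum=1
Step 2: p0@(3,3) p1@ESC p2@ESC p3@ESC p4@(3,3) -> at (3,3): 2 [p0,p4], cum=3
Step 3: p0@ESC p1@ESC p2@ESC p3@ESC p4@ESC -> at (3,3): 0 [-], cum=3
Total visits = 3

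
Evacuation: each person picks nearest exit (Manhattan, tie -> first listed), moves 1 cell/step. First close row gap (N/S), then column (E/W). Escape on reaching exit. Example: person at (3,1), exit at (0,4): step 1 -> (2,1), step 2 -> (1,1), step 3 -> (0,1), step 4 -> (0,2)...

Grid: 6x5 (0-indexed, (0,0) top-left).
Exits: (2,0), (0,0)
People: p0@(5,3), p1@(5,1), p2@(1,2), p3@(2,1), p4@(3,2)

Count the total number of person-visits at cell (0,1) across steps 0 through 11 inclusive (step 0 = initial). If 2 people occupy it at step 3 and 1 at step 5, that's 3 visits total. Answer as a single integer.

Answer: 0

Derivation:
Step 0: p0@(5,3) p1@(5,1) p2@(1,2) p3@(2,1) p4@(3,2) -> at (0,1): 0 [-], cum=0
Step 1: p0@(4,3) p1@(4,1) p2@(2,2) p3@ESC p4@(2,2) -> at (0,1): 0 [-], cum=0
Step 2: p0@(3,3) p1@(3,1) p2@(2,1) p3@ESC p4@(2,1) -> at (0,1): 0 [-], cum=0
Step 3: p0@(2,3) p1@(2,1) p2@ESC p3@ESC p4@ESC -> at (0,1): 0 [-], cum=0
Step 4: p0@(2,2) p1@ESC p2@ESC p3@ESC p4@ESC -> at (0,1): 0 [-], cum=0
Step 5: p0@(2,1) p1@ESC p2@ESC p3@ESC p4@ESC -> at (0,1): 0 [-], cum=0
Step 6: p0@ESC p1@ESC p2@ESC p3@ESC p4@ESC -> at (0,1): 0 [-], cum=0
Total visits = 0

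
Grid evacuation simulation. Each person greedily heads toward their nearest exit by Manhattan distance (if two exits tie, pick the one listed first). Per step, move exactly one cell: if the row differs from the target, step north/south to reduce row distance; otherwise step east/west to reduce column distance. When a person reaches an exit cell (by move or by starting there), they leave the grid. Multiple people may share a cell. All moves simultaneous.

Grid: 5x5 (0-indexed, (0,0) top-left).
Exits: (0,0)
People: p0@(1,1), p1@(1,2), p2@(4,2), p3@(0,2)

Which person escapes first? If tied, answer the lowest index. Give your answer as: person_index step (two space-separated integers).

Answer: 0 2

Derivation:
Step 1: p0:(1,1)->(0,1) | p1:(1,2)->(0,2) | p2:(4,2)->(3,2) | p3:(0,2)->(0,1)
Step 2: p0:(0,1)->(0,0)->EXIT | p1:(0,2)->(0,1) | p2:(3,2)->(2,2) | p3:(0,1)->(0,0)->EXIT
Step 3: p0:escaped | p1:(0,1)->(0,0)->EXIT | p2:(2,2)->(1,2) | p3:escaped
Step 4: p0:escaped | p1:escaped | p2:(1,2)->(0,2) | p3:escaped
Step 5: p0:escaped | p1:escaped | p2:(0,2)->(0,1) | p3:escaped
Step 6: p0:escaped | p1:escaped | p2:(0,1)->(0,0)->EXIT | p3:escaped
Exit steps: [2, 3, 6, 2]
First to escape: p0 at step 2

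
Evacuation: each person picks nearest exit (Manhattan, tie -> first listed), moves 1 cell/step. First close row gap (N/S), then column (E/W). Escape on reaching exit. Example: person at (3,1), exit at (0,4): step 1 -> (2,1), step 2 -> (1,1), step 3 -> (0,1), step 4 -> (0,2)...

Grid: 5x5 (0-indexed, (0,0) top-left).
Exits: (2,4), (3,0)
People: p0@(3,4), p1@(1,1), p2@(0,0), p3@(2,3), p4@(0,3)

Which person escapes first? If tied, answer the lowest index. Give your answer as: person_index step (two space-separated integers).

Answer: 0 1

Derivation:
Step 1: p0:(3,4)->(2,4)->EXIT | p1:(1,1)->(2,1) | p2:(0,0)->(1,0) | p3:(2,3)->(2,4)->EXIT | p4:(0,3)->(1,3)
Step 2: p0:escaped | p1:(2,1)->(3,1) | p2:(1,0)->(2,0) | p3:escaped | p4:(1,3)->(2,3)
Step 3: p0:escaped | p1:(3,1)->(3,0)->EXIT | p2:(2,0)->(3,0)->EXIT | p3:escaped | p4:(2,3)->(2,4)->EXIT
Exit steps: [1, 3, 3, 1, 3]
First to escape: p0 at step 1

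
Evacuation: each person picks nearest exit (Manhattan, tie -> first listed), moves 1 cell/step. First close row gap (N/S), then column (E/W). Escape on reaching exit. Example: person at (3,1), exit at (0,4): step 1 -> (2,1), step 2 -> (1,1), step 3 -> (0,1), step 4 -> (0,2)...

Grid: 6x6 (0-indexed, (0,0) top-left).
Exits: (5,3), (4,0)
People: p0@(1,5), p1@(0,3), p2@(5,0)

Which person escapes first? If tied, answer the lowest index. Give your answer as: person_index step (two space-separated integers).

Step 1: p0:(1,5)->(2,5) | p1:(0,3)->(1,3) | p2:(5,0)->(4,0)->EXIT
Step 2: p0:(2,5)->(3,5) | p1:(1,3)->(2,3) | p2:escaped
Step 3: p0:(3,5)->(4,5) | p1:(2,3)->(3,3) | p2:escaped
Step 4: p0:(4,5)->(5,5) | p1:(3,3)->(4,3) | p2:escaped
Step 5: p0:(5,5)->(5,4) | p1:(4,3)->(5,3)->EXIT | p2:escaped
Step 6: p0:(5,4)->(5,3)->EXIT | p1:escaped | p2:escaped
Exit steps: [6, 5, 1]
First to escape: p2 at step 1

Answer: 2 1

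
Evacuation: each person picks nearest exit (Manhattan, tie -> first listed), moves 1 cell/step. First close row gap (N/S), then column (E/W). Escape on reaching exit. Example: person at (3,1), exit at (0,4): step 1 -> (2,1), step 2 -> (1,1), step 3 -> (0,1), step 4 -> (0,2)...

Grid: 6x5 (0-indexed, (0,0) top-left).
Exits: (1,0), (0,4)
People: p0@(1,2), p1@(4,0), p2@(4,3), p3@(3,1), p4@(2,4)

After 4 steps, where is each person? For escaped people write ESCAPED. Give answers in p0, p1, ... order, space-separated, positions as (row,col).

Step 1: p0:(1,2)->(1,1) | p1:(4,0)->(3,0) | p2:(4,3)->(3,3) | p3:(3,1)->(2,1) | p4:(2,4)->(1,4)
Step 2: p0:(1,1)->(1,0)->EXIT | p1:(3,0)->(2,0) | p2:(3,3)->(2,3) | p3:(2,1)->(1,1) | p4:(1,4)->(0,4)->EXIT
Step 3: p0:escaped | p1:(2,0)->(1,0)->EXIT | p2:(2,3)->(1,3) | p3:(1,1)->(1,0)->EXIT | p4:escaped
Step 4: p0:escaped | p1:escaped | p2:(1,3)->(0,3) | p3:escaped | p4:escaped

ESCAPED ESCAPED (0,3) ESCAPED ESCAPED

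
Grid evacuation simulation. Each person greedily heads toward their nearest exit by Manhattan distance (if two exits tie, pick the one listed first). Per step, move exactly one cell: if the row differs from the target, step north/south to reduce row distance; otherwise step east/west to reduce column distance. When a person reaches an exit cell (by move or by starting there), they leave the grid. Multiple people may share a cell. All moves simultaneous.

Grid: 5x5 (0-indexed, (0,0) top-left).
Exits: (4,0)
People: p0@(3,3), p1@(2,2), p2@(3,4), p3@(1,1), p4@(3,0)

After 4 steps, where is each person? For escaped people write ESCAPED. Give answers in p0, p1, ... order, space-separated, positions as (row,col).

Step 1: p0:(3,3)->(4,3) | p1:(2,2)->(3,2) | p2:(3,4)->(4,4) | p3:(1,1)->(2,1) | p4:(3,0)->(4,0)->EXIT
Step 2: p0:(4,3)->(4,2) | p1:(3,2)->(4,2) | p2:(4,4)->(4,3) | p3:(2,1)->(3,1) | p4:escaped
Step 3: p0:(4,2)->(4,1) | p1:(4,2)->(4,1) | p2:(4,3)->(4,2) | p3:(3,1)->(4,1) | p4:escaped
Step 4: p0:(4,1)->(4,0)->EXIT | p1:(4,1)->(4,0)->EXIT | p2:(4,2)->(4,1) | p3:(4,1)->(4,0)->EXIT | p4:escaped

ESCAPED ESCAPED (4,1) ESCAPED ESCAPED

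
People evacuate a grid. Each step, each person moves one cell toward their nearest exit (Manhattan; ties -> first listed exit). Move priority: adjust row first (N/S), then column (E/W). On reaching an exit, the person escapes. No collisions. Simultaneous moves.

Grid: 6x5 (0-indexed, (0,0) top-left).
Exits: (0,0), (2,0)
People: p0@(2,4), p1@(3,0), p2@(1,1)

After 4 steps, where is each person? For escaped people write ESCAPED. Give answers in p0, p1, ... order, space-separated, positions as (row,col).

Step 1: p0:(2,4)->(2,3) | p1:(3,0)->(2,0)->EXIT | p2:(1,1)->(0,1)
Step 2: p0:(2,3)->(2,2) | p1:escaped | p2:(0,1)->(0,0)->EXIT
Step 3: p0:(2,2)->(2,1) | p1:escaped | p2:escaped
Step 4: p0:(2,1)->(2,0)->EXIT | p1:escaped | p2:escaped

ESCAPED ESCAPED ESCAPED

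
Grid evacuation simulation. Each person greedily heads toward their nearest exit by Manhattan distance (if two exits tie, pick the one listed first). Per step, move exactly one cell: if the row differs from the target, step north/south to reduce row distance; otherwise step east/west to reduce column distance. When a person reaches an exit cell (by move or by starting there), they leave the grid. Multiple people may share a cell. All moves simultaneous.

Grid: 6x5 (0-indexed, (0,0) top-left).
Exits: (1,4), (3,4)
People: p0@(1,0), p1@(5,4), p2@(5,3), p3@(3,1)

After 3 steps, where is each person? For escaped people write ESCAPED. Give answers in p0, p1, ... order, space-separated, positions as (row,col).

Step 1: p0:(1,0)->(1,1) | p1:(5,4)->(4,4) | p2:(5,3)->(4,3) | p3:(3,1)->(3,2)
Step 2: p0:(1,1)->(1,2) | p1:(4,4)->(3,4)->EXIT | p2:(4,3)->(3,3) | p3:(3,2)->(3,3)
Step 3: p0:(1,2)->(1,3) | p1:escaped | p2:(3,3)->(3,4)->EXIT | p3:(3,3)->(3,4)->EXIT

(1,3) ESCAPED ESCAPED ESCAPED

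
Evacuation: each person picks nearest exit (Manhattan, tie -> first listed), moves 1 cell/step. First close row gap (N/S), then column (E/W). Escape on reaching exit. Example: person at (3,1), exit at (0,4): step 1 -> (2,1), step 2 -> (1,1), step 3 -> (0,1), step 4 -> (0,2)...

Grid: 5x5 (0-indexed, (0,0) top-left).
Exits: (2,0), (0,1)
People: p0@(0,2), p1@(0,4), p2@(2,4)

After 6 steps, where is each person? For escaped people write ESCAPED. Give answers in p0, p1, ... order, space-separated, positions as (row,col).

Step 1: p0:(0,2)->(0,1)->EXIT | p1:(0,4)->(0,3) | p2:(2,4)->(2,3)
Step 2: p0:escaped | p1:(0,3)->(0,2) | p2:(2,3)->(2,2)
Step 3: p0:escaped | p1:(0,2)->(0,1)->EXIT | p2:(2,2)->(2,1)
Step 4: p0:escaped | p1:escaped | p2:(2,1)->(2,0)->EXIT

ESCAPED ESCAPED ESCAPED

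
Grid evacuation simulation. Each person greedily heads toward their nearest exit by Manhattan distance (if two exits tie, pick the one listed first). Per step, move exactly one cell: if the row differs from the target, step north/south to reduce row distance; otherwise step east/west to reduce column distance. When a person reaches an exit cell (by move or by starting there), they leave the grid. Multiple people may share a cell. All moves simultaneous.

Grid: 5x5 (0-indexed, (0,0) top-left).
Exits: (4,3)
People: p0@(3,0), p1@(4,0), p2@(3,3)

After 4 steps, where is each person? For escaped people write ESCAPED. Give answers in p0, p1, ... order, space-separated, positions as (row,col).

Step 1: p0:(3,0)->(4,0) | p1:(4,0)->(4,1) | p2:(3,3)->(4,3)->EXIT
Step 2: p0:(4,0)->(4,1) | p1:(4,1)->(4,2) | p2:escaped
Step 3: p0:(4,1)->(4,2) | p1:(4,2)->(4,3)->EXIT | p2:escaped
Step 4: p0:(4,2)->(4,3)->EXIT | p1:escaped | p2:escaped

ESCAPED ESCAPED ESCAPED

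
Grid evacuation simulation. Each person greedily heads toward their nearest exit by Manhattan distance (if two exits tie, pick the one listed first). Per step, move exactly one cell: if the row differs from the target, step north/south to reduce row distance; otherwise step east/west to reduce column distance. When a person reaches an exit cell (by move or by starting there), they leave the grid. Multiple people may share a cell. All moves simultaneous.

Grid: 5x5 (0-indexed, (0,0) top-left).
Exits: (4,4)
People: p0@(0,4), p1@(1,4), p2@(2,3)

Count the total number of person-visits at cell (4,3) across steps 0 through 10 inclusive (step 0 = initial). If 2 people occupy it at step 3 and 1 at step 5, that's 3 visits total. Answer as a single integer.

Step 0: p0@(0,4) p1@(1,4) p2@(2,3) -> at (4,3): 0 [-], cum=0
Step 1: p0@(1,4) p1@(2,4) p2@(3,3) -> at (4,3): 0 [-], cum=0
Step 2: p0@(2,4) p1@(3,4) p2@(4,3) -> at (4,3): 1 [p2], cum=1
Step 3: p0@(3,4) p1@ESC p2@ESC -> at (4,3): 0 [-], cum=1
Step 4: p0@ESC p1@ESC p2@ESC -> at (4,3): 0 [-], cum=1
Total visits = 1

Answer: 1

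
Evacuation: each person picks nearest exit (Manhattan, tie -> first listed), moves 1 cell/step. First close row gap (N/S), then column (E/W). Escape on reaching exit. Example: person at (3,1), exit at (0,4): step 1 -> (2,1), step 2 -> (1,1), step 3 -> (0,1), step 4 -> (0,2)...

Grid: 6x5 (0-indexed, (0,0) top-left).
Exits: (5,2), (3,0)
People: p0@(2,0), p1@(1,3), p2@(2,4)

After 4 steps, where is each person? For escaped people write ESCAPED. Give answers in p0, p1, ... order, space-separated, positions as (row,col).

Step 1: p0:(2,0)->(3,0)->EXIT | p1:(1,3)->(2,3) | p2:(2,4)->(3,4)
Step 2: p0:escaped | p1:(2,3)->(3,3) | p2:(3,4)->(4,4)
Step 3: p0:escaped | p1:(3,3)->(4,3) | p2:(4,4)->(5,4)
Step 4: p0:escaped | p1:(4,3)->(5,3) | p2:(5,4)->(5,3)

ESCAPED (5,3) (5,3)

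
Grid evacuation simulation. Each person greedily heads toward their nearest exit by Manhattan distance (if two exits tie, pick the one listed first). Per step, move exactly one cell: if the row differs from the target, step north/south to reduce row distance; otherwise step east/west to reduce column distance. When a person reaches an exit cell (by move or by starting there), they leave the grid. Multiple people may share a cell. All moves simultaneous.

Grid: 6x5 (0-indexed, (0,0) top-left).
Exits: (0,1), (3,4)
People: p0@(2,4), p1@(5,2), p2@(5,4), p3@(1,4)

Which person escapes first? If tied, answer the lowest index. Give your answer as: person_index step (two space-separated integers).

Step 1: p0:(2,4)->(3,4)->EXIT | p1:(5,2)->(4,2) | p2:(5,4)->(4,4) | p3:(1,4)->(2,4)
Step 2: p0:escaped | p1:(4,2)->(3,2) | p2:(4,4)->(3,4)->EXIT | p3:(2,4)->(3,4)->EXIT
Step 3: p0:escaped | p1:(3,2)->(3,3) | p2:escaped | p3:escaped
Step 4: p0:escaped | p1:(3,3)->(3,4)->EXIT | p2:escaped | p3:escaped
Exit steps: [1, 4, 2, 2]
First to escape: p0 at step 1

Answer: 0 1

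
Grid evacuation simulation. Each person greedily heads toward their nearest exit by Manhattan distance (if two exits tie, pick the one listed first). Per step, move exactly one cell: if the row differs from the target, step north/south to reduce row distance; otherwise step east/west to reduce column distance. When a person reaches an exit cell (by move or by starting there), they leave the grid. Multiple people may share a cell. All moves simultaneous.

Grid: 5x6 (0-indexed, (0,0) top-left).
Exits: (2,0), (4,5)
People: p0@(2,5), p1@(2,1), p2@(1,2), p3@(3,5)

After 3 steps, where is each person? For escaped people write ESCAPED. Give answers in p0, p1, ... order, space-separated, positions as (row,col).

Step 1: p0:(2,5)->(3,5) | p1:(2,1)->(2,0)->EXIT | p2:(1,2)->(2,2) | p3:(3,5)->(4,5)->EXIT
Step 2: p0:(3,5)->(4,5)->EXIT | p1:escaped | p2:(2,2)->(2,1) | p3:escaped
Step 3: p0:escaped | p1:escaped | p2:(2,1)->(2,0)->EXIT | p3:escaped

ESCAPED ESCAPED ESCAPED ESCAPED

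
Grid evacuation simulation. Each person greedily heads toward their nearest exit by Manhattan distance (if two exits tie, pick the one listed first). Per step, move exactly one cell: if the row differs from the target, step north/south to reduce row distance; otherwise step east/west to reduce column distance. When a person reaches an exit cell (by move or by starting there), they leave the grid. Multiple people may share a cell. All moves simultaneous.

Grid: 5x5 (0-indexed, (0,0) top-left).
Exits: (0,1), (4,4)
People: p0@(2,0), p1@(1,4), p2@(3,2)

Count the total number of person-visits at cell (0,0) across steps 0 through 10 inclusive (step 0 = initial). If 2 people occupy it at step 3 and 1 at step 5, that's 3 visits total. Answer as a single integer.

Answer: 1

Derivation:
Step 0: p0@(2,0) p1@(1,4) p2@(3,2) -> at (0,0): 0 [-], cum=0
Step 1: p0@(1,0) p1@(2,4) p2@(4,2) -> at (0,0): 0 [-], cum=0
Step 2: p0@(0,0) p1@(3,4) p2@(4,3) -> at (0,0): 1 [p0], cum=1
Step 3: p0@ESC p1@ESC p2@ESC -> at (0,0): 0 [-], cum=1
Total visits = 1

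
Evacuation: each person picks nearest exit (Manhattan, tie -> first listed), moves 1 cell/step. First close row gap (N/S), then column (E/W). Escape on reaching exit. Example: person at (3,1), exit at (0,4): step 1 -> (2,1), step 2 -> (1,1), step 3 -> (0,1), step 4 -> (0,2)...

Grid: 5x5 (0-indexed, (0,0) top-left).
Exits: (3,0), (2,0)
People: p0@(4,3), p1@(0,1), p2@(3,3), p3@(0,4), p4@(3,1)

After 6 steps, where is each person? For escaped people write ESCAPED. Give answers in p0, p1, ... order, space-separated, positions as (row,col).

Step 1: p0:(4,3)->(3,3) | p1:(0,1)->(1,1) | p2:(3,3)->(3,2) | p3:(0,4)->(1,4) | p4:(3,1)->(3,0)->EXIT
Step 2: p0:(3,3)->(3,2) | p1:(1,1)->(2,1) | p2:(3,2)->(3,1) | p3:(1,4)->(2,4) | p4:escaped
Step 3: p0:(3,2)->(3,1) | p1:(2,1)->(2,0)->EXIT | p2:(3,1)->(3,0)->EXIT | p3:(2,4)->(2,3) | p4:escaped
Step 4: p0:(3,1)->(3,0)->EXIT | p1:escaped | p2:escaped | p3:(2,3)->(2,2) | p4:escaped
Step 5: p0:escaped | p1:escaped | p2:escaped | p3:(2,2)->(2,1) | p4:escaped
Step 6: p0:escaped | p1:escaped | p2:escaped | p3:(2,1)->(2,0)->EXIT | p4:escaped

ESCAPED ESCAPED ESCAPED ESCAPED ESCAPED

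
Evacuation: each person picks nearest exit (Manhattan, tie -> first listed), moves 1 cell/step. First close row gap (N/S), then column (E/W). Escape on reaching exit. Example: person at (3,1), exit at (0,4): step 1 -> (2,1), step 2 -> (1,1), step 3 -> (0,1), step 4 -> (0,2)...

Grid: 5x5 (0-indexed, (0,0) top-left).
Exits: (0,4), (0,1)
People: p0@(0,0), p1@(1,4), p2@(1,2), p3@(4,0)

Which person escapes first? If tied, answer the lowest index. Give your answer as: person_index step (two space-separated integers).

Answer: 0 1

Derivation:
Step 1: p0:(0,0)->(0,1)->EXIT | p1:(1,4)->(0,4)->EXIT | p2:(1,2)->(0,2) | p3:(4,0)->(3,0)
Step 2: p0:escaped | p1:escaped | p2:(0,2)->(0,1)->EXIT | p3:(3,0)->(2,0)
Step 3: p0:escaped | p1:escaped | p2:escaped | p3:(2,0)->(1,0)
Step 4: p0:escaped | p1:escaped | p2:escaped | p3:(1,0)->(0,0)
Step 5: p0:escaped | p1:escaped | p2:escaped | p3:(0,0)->(0,1)->EXIT
Exit steps: [1, 1, 2, 5]
First to escape: p0 at step 1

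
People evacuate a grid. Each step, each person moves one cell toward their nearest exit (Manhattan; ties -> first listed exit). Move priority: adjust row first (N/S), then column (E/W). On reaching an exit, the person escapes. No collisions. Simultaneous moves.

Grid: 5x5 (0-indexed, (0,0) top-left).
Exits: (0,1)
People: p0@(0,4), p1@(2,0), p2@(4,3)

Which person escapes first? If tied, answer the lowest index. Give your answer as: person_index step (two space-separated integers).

Answer: 0 3

Derivation:
Step 1: p0:(0,4)->(0,3) | p1:(2,0)->(1,0) | p2:(4,3)->(3,3)
Step 2: p0:(0,3)->(0,2) | p1:(1,0)->(0,0) | p2:(3,3)->(2,3)
Step 3: p0:(0,2)->(0,1)->EXIT | p1:(0,0)->(0,1)->EXIT | p2:(2,3)->(1,3)
Step 4: p0:escaped | p1:escaped | p2:(1,3)->(0,3)
Step 5: p0:escaped | p1:escaped | p2:(0,3)->(0,2)
Step 6: p0:escaped | p1:escaped | p2:(0,2)->(0,1)->EXIT
Exit steps: [3, 3, 6]
First to escape: p0 at step 3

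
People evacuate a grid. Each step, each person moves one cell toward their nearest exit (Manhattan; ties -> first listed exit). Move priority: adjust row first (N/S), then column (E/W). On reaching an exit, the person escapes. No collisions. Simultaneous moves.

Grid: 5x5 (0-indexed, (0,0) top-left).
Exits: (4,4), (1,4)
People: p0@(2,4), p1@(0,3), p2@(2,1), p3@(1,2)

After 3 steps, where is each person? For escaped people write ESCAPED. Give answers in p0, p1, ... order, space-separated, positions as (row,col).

Step 1: p0:(2,4)->(1,4)->EXIT | p1:(0,3)->(1,3) | p2:(2,1)->(1,1) | p3:(1,2)->(1,3)
Step 2: p0:escaped | p1:(1,3)->(1,4)->EXIT | p2:(1,1)->(1,2) | p3:(1,3)->(1,4)->EXIT
Step 3: p0:escaped | p1:escaped | p2:(1,2)->(1,3) | p3:escaped

ESCAPED ESCAPED (1,3) ESCAPED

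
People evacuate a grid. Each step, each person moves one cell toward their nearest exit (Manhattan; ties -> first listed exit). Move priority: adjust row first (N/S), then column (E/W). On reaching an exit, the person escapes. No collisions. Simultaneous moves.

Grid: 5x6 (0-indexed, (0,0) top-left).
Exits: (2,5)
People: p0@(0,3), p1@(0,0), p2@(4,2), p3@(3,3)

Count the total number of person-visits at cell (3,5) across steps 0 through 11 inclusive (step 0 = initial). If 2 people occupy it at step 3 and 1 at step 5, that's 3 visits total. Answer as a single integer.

Step 0: p0@(0,3) p1@(0,0) p2@(4,2) p3@(3,3) -> at (3,5): 0 [-], cum=0
Step 1: p0@(1,3) p1@(1,0) p2@(3,2) p3@(2,3) -> at (3,5): 0 [-], cum=0
Step 2: p0@(2,3) p1@(2,0) p2@(2,2) p3@(2,4) -> at (3,5): 0 [-], cum=0
Step 3: p0@(2,4) p1@(2,1) p2@(2,3) p3@ESC -> at (3,5): 0 [-], cum=0
Step 4: p0@ESC p1@(2,2) p2@(2,4) p3@ESC -> at (3,5): 0 [-], cum=0
Step 5: p0@ESC p1@(2,3) p2@ESC p3@ESC -> at (3,5): 0 [-], cum=0
Step 6: p0@ESC p1@(2,4) p2@ESC p3@ESC -> at (3,5): 0 [-], cum=0
Step 7: p0@ESC p1@ESC p2@ESC p3@ESC -> at (3,5): 0 [-], cum=0
Total visits = 0

Answer: 0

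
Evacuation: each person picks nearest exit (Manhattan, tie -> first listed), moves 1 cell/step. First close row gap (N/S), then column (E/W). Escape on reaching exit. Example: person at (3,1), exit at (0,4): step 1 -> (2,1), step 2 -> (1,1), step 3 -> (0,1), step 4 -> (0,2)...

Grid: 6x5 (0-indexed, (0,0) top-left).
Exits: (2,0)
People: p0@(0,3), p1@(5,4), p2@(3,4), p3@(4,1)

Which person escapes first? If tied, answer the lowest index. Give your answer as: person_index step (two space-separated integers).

Step 1: p0:(0,3)->(1,3) | p1:(5,4)->(4,4) | p2:(3,4)->(2,4) | p3:(4,1)->(3,1)
Step 2: p0:(1,3)->(2,3) | p1:(4,4)->(3,4) | p2:(2,4)->(2,3) | p3:(3,1)->(2,1)
Step 3: p0:(2,3)->(2,2) | p1:(3,4)->(2,4) | p2:(2,3)->(2,2) | p3:(2,1)->(2,0)->EXIT
Step 4: p0:(2,2)->(2,1) | p1:(2,4)->(2,3) | p2:(2,2)->(2,1) | p3:escaped
Step 5: p0:(2,1)->(2,0)->EXIT | p1:(2,3)->(2,2) | p2:(2,1)->(2,0)->EXIT | p3:escaped
Step 6: p0:escaped | p1:(2,2)->(2,1) | p2:escaped | p3:escaped
Step 7: p0:escaped | p1:(2,1)->(2,0)->EXIT | p2:escaped | p3:escaped
Exit steps: [5, 7, 5, 3]
First to escape: p3 at step 3

Answer: 3 3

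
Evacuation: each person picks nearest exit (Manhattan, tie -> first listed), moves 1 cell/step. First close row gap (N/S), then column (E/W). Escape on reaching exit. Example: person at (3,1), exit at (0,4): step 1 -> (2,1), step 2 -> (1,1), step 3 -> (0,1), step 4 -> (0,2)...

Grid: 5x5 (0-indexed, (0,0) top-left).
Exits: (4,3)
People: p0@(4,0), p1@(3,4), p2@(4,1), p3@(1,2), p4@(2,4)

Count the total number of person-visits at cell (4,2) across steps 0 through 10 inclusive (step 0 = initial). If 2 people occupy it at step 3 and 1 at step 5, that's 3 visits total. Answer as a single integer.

Answer: 3

Derivation:
Step 0: p0@(4,0) p1@(3,4) p2@(4,1) p3@(1,2) p4@(2,4) -> at (4,2): 0 [-], cum=0
Step 1: p0@(4,1) p1@(4,4) p2@(4,2) p3@(2,2) p4@(3,4) -> at (4,2): 1 [p2], cum=1
Step 2: p0@(4,2) p1@ESC p2@ESC p3@(3,2) p4@(4,4) -> at (4,2): 1 [p0], cum=2
Step 3: p0@ESC p1@ESC p2@ESC p3@(4,2) p4@ESC -> at (4,2): 1 [p3], cum=3
Step 4: p0@ESC p1@ESC p2@ESC p3@ESC p4@ESC -> at (4,2): 0 [-], cum=3
Total visits = 3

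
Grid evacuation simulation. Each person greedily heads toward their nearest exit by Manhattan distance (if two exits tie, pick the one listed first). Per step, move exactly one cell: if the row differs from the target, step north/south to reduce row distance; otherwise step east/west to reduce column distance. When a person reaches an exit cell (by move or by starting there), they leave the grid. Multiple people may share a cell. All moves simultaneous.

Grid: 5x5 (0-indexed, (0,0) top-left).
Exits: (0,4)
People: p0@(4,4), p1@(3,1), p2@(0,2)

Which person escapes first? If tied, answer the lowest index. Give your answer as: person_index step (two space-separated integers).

Step 1: p0:(4,4)->(3,4) | p1:(3,1)->(2,1) | p2:(0,2)->(0,3)
Step 2: p0:(3,4)->(2,4) | p1:(2,1)->(1,1) | p2:(0,3)->(0,4)->EXIT
Step 3: p0:(2,4)->(1,4) | p1:(1,1)->(0,1) | p2:escaped
Step 4: p0:(1,4)->(0,4)->EXIT | p1:(0,1)->(0,2) | p2:escaped
Step 5: p0:escaped | p1:(0,2)->(0,3) | p2:escaped
Step 6: p0:escaped | p1:(0,3)->(0,4)->EXIT | p2:escaped
Exit steps: [4, 6, 2]
First to escape: p2 at step 2

Answer: 2 2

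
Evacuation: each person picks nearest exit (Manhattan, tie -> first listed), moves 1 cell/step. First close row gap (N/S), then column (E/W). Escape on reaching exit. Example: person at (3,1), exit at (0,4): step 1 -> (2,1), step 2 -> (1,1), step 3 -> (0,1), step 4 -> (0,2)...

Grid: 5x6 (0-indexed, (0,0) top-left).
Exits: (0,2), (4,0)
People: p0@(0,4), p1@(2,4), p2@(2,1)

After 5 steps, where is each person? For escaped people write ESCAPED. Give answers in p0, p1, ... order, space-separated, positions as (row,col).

Step 1: p0:(0,4)->(0,3) | p1:(2,4)->(1,4) | p2:(2,1)->(1,1)
Step 2: p0:(0,3)->(0,2)->EXIT | p1:(1,4)->(0,4) | p2:(1,1)->(0,1)
Step 3: p0:escaped | p1:(0,4)->(0,3) | p2:(0,1)->(0,2)->EXIT
Step 4: p0:escaped | p1:(0,3)->(0,2)->EXIT | p2:escaped

ESCAPED ESCAPED ESCAPED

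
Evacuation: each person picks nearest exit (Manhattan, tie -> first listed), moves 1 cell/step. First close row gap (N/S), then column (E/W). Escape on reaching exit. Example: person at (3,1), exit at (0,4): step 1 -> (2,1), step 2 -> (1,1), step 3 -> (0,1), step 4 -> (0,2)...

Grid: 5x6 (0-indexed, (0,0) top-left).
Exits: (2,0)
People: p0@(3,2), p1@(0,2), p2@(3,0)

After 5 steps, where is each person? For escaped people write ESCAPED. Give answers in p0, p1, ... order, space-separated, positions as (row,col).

Step 1: p0:(3,2)->(2,2) | p1:(0,2)->(1,2) | p2:(3,0)->(2,0)->EXIT
Step 2: p0:(2,2)->(2,1) | p1:(1,2)->(2,2) | p2:escaped
Step 3: p0:(2,1)->(2,0)->EXIT | p1:(2,2)->(2,1) | p2:escaped
Step 4: p0:escaped | p1:(2,1)->(2,0)->EXIT | p2:escaped

ESCAPED ESCAPED ESCAPED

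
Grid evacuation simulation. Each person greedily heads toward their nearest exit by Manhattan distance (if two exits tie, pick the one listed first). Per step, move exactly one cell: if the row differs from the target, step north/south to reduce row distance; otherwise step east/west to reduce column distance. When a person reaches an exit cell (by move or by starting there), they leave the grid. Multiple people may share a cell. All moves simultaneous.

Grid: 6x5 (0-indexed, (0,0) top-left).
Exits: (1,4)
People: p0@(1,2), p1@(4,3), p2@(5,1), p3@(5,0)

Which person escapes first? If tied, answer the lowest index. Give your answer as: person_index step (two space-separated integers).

Answer: 0 2

Derivation:
Step 1: p0:(1,2)->(1,3) | p1:(4,3)->(3,3) | p2:(5,1)->(4,1) | p3:(5,0)->(4,0)
Step 2: p0:(1,3)->(1,4)->EXIT | p1:(3,3)->(2,3) | p2:(4,1)->(3,1) | p3:(4,0)->(3,0)
Step 3: p0:escaped | p1:(2,3)->(1,3) | p2:(3,1)->(2,1) | p3:(3,0)->(2,0)
Step 4: p0:escaped | p1:(1,3)->(1,4)->EXIT | p2:(2,1)->(1,1) | p3:(2,0)->(1,0)
Step 5: p0:escaped | p1:escaped | p2:(1,1)->(1,2) | p3:(1,0)->(1,1)
Step 6: p0:escaped | p1:escaped | p2:(1,2)->(1,3) | p3:(1,1)->(1,2)
Step 7: p0:escaped | p1:escaped | p2:(1,3)->(1,4)->EXIT | p3:(1,2)->(1,3)
Step 8: p0:escaped | p1:escaped | p2:escaped | p3:(1,3)->(1,4)->EXIT
Exit steps: [2, 4, 7, 8]
First to escape: p0 at step 2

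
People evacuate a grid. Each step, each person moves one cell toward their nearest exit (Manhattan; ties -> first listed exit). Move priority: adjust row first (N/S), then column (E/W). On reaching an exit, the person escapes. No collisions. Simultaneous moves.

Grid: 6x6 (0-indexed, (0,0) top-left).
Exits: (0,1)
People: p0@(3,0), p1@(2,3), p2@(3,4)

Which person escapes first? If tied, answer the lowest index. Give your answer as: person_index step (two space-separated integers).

Answer: 0 4

Derivation:
Step 1: p0:(3,0)->(2,0) | p1:(2,3)->(1,3) | p2:(3,4)->(2,4)
Step 2: p0:(2,0)->(1,0) | p1:(1,3)->(0,3) | p2:(2,4)->(1,4)
Step 3: p0:(1,0)->(0,0) | p1:(0,3)->(0,2) | p2:(1,4)->(0,4)
Step 4: p0:(0,0)->(0,1)->EXIT | p1:(0,2)->(0,1)->EXIT | p2:(0,4)->(0,3)
Step 5: p0:escaped | p1:escaped | p2:(0,3)->(0,2)
Step 6: p0:escaped | p1:escaped | p2:(0,2)->(0,1)->EXIT
Exit steps: [4, 4, 6]
First to escape: p0 at step 4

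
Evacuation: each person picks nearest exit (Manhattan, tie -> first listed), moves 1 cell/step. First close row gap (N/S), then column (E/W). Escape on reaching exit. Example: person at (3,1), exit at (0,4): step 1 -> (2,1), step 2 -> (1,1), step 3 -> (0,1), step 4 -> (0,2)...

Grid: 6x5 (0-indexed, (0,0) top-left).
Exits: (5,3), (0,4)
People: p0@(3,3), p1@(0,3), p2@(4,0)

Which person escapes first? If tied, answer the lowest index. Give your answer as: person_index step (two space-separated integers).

Step 1: p0:(3,3)->(4,3) | p1:(0,3)->(0,4)->EXIT | p2:(4,0)->(5,0)
Step 2: p0:(4,3)->(5,3)->EXIT | p1:escaped | p2:(5,0)->(5,1)
Step 3: p0:escaped | p1:escaped | p2:(5,1)->(5,2)
Step 4: p0:escaped | p1:escaped | p2:(5,2)->(5,3)->EXIT
Exit steps: [2, 1, 4]
First to escape: p1 at step 1

Answer: 1 1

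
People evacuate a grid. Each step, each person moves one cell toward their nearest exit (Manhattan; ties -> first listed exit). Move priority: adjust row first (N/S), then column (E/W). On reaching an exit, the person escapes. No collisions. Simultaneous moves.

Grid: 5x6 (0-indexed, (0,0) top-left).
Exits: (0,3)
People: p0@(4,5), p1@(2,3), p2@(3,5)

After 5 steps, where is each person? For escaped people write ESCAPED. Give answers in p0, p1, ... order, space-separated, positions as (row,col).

Step 1: p0:(4,5)->(3,5) | p1:(2,3)->(1,3) | p2:(3,5)->(2,5)
Step 2: p0:(3,5)->(2,5) | p1:(1,3)->(0,3)->EXIT | p2:(2,5)->(1,5)
Step 3: p0:(2,5)->(1,5) | p1:escaped | p2:(1,5)->(0,5)
Step 4: p0:(1,5)->(0,5) | p1:escaped | p2:(0,5)->(0,4)
Step 5: p0:(0,5)->(0,4) | p1:escaped | p2:(0,4)->(0,3)->EXIT

(0,4) ESCAPED ESCAPED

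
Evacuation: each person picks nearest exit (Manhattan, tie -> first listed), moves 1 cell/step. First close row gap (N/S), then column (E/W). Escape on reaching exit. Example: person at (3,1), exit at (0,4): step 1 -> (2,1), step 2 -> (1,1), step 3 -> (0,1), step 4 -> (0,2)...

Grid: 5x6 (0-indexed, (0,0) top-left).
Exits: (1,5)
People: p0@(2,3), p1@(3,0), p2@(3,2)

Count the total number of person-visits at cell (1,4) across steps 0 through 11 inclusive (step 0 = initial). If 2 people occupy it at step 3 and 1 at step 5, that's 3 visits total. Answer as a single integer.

Step 0: p0@(2,3) p1@(3,0) p2@(3,2) -> at (1,4): 0 [-], cum=0
Step 1: p0@(1,3) p1@(2,0) p2@(2,2) -> at (1,4): 0 [-], cum=0
Step 2: p0@(1,4) p1@(1,0) p2@(1,2) -> at (1,4): 1 [p0], cum=1
Step 3: p0@ESC p1@(1,1) p2@(1,3) -> at (1,4): 0 [-], cum=1
Step 4: p0@ESC p1@(1,2) p2@(1,4) -> at (1,4): 1 [p2], cum=2
Step 5: p0@ESC p1@(1,3) p2@ESC -> at (1,4): 0 [-], cum=2
Step 6: p0@ESC p1@(1,4) p2@ESC -> at (1,4): 1 [p1], cum=3
Step 7: p0@ESC p1@ESC p2@ESC -> at (1,4): 0 [-], cum=3
Total visits = 3

Answer: 3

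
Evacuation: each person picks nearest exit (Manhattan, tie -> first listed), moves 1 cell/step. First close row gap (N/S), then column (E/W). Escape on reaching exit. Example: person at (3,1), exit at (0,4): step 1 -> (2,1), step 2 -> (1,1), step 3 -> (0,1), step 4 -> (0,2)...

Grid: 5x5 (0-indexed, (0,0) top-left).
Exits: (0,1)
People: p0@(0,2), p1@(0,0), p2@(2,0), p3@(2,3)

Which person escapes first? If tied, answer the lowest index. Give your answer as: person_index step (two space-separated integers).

Answer: 0 1

Derivation:
Step 1: p0:(0,2)->(0,1)->EXIT | p1:(0,0)->(0,1)->EXIT | p2:(2,0)->(1,0) | p3:(2,3)->(1,3)
Step 2: p0:escaped | p1:escaped | p2:(1,0)->(0,0) | p3:(1,3)->(0,3)
Step 3: p0:escaped | p1:escaped | p2:(0,0)->(0,1)->EXIT | p3:(0,3)->(0,2)
Step 4: p0:escaped | p1:escaped | p2:escaped | p3:(0,2)->(0,1)->EXIT
Exit steps: [1, 1, 3, 4]
First to escape: p0 at step 1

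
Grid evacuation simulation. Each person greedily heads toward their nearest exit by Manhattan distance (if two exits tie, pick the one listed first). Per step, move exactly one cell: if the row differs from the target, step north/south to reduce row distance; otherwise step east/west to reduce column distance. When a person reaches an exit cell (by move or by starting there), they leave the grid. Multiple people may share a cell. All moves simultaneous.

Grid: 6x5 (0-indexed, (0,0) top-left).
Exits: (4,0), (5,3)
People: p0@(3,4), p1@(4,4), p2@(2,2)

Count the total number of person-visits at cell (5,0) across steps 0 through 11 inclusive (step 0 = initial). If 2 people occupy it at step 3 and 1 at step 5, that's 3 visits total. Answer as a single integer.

Answer: 0

Derivation:
Step 0: p0@(3,4) p1@(4,4) p2@(2,2) -> at (5,0): 0 [-], cum=0
Step 1: p0@(4,4) p1@(5,4) p2@(3,2) -> at (5,0): 0 [-], cum=0
Step 2: p0@(5,4) p1@ESC p2@(4,2) -> at (5,0): 0 [-], cum=0
Step 3: p0@ESC p1@ESC p2@(4,1) -> at (5,0): 0 [-], cum=0
Step 4: p0@ESC p1@ESC p2@ESC -> at (5,0): 0 [-], cum=0
Total visits = 0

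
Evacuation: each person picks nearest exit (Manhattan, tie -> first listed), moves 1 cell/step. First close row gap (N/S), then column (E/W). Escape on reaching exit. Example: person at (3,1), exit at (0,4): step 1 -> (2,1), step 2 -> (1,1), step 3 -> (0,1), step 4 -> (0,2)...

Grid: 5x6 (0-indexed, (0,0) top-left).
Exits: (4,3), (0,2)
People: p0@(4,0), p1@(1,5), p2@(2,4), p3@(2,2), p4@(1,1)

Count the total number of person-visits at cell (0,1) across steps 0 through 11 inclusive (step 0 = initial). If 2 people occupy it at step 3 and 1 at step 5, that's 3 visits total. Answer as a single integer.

Step 0: p0@(4,0) p1@(1,5) p2@(2,4) p3@(2,2) p4@(1,1) -> at (0,1): 0 [-], cum=0
Step 1: p0@(4,1) p1@(0,5) p2@(3,4) p3@(1,2) p4@(0,1) -> at (0,1): 1 [p4], cum=1
Step 2: p0@(4,2) p1@(0,4) p2@(4,4) p3@ESC p4@ESC -> at (0,1): 0 [-], cum=1
Step 3: p0@ESC p1@(0,3) p2@ESC p3@ESC p4@ESC -> at (0,1): 0 [-], cum=1
Step 4: p0@ESC p1@ESC p2@ESC p3@ESC p4@ESC -> at (0,1): 0 [-], cum=1
Total visits = 1

Answer: 1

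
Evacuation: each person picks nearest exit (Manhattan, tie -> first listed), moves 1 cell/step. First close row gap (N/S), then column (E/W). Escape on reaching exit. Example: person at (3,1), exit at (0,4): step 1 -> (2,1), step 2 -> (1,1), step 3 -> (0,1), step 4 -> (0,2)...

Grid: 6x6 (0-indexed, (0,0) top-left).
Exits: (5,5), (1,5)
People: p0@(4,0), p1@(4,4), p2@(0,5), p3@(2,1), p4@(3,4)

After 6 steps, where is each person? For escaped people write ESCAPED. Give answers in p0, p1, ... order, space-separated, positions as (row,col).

Step 1: p0:(4,0)->(5,0) | p1:(4,4)->(5,4) | p2:(0,5)->(1,5)->EXIT | p3:(2,1)->(1,1) | p4:(3,4)->(4,4)
Step 2: p0:(5,0)->(5,1) | p1:(5,4)->(5,5)->EXIT | p2:escaped | p3:(1,1)->(1,2) | p4:(4,4)->(5,4)
Step 3: p0:(5,1)->(5,2) | p1:escaped | p2:escaped | p3:(1,2)->(1,3) | p4:(5,4)->(5,5)->EXIT
Step 4: p0:(5,2)->(5,3) | p1:escaped | p2:escaped | p3:(1,3)->(1,4) | p4:escaped
Step 5: p0:(5,3)->(5,4) | p1:escaped | p2:escaped | p3:(1,4)->(1,5)->EXIT | p4:escaped
Step 6: p0:(5,4)->(5,5)->EXIT | p1:escaped | p2:escaped | p3:escaped | p4:escaped

ESCAPED ESCAPED ESCAPED ESCAPED ESCAPED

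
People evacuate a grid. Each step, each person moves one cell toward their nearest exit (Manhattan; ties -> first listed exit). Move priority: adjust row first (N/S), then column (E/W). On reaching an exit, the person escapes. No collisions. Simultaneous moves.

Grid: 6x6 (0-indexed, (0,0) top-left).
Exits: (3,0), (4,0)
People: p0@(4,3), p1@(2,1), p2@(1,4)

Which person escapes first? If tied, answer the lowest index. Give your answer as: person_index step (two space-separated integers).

Answer: 1 2

Derivation:
Step 1: p0:(4,3)->(4,2) | p1:(2,1)->(3,1) | p2:(1,4)->(2,4)
Step 2: p0:(4,2)->(4,1) | p1:(3,1)->(3,0)->EXIT | p2:(2,4)->(3,4)
Step 3: p0:(4,1)->(4,0)->EXIT | p1:escaped | p2:(3,4)->(3,3)
Step 4: p0:escaped | p1:escaped | p2:(3,3)->(3,2)
Step 5: p0:escaped | p1:escaped | p2:(3,2)->(3,1)
Step 6: p0:escaped | p1:escaped | p2:(3,1)->(3,0)->EXIT
Exit steps: [3, 2, 6]
First to escape: p1 at step 2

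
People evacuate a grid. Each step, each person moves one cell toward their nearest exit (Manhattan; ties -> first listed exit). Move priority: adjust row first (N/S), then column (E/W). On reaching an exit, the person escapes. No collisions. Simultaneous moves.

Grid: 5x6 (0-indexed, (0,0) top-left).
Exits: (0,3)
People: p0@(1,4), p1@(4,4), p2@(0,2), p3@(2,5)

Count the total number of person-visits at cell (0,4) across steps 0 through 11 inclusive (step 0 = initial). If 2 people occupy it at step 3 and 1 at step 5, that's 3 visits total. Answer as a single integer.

Step 0: p0@(1,4) p1@(4,4) p2@(0,2) p3@(2,5) -> at (0,4): 0 [-], cum=0
Step 1: p0@(0,4) p1@(3,4) p2@ESC p3@(1,5) -> at (0,4): 1 [p0], cum=1
Step 2: p0@ESC p1@(2,4) p2@ESC p3@(0,5) -> at (0,4): 0 [-], cum=1
Step 3: p0@ESC p1@(1,4) p2@ESC p3@(0,4) -> at (0,4): 1 [p3], cum=2
Step 4: p0@ESC p1@(0,4) p2@ESC p3@ESC -> at (0,4): 1 [p1], cum=3
Step 5: p0@ESC p1@ESC p2@ESC p3@ESC -> at (0,4): 0 [-], cum=3
Total visits = 3

Answer: 3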